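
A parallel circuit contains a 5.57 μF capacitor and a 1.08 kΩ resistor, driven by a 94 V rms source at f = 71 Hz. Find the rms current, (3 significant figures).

249 mA

ω = 2πf = 446.1 rad/s
X_C = 1/(ωC) = 402 Ω
Parallel: admittances add. Y = 1/R + jωC
Y = (0.000926 + j0.00248) S
|Y| = 0.00265 S → |Z| = 1/|Y| = 377 Ω, ∠Z = −∠Y = -69.6°
I = V/|Z| = 94/377 = 249 mA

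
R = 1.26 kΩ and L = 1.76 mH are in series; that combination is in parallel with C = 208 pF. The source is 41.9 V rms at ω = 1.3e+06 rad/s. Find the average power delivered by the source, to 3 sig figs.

324 mW

X_L = ωL = 2290 Ω
X_C = 1/(ωC) = 3700 Ω
Branch 1 (R+jX_L): Z₁ = 1260 + j2290 Ω, |Z₁| = 2610 Ω
Branch 2 (−jX_C): Z₂ = −j3700 Ω
Parallel: Z = Z₁Z₂/(Z₁+Z₂), |Z| = 5110 Ω, ∠Z = 19.4°
I = V/|Z| = 8.20 mA
P = VI cos φ = 41.9 × 0.00820 × cos(19.4°) = 324 mW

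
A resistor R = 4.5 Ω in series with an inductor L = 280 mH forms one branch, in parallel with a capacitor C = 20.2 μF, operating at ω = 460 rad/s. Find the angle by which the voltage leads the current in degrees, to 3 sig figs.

X_L = ωL = 129 Ω
X_C = 1/(ωC) = 108 Ω
Branch 1 (R+jX_L): Z₁ = 4.50 + j129 Ω, |Z₁| = 129 Ω
Branch 2 (−jX_C): Z₂ = −j108 Ω
Parallel: Z = Z₁Z₂/(Z₁+Z₂), |Z| = 641 Ω, ∠Z = -80.0°

-80.0°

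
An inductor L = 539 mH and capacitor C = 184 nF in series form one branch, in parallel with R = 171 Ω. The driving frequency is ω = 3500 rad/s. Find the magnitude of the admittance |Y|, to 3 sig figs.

6.57 mS

X_L = ωL = 1890 Ω
X_C = 1/(ωC) = 1550 Ω
Branch 1: Z₁ = R = 171 Ω
Branch 2 (series LC): Z₂ = j(X_L − X_C) = j334 Ω
Parallel: Z = Z₁Z₂/(Z₁+Z₂), |Z| = 152 Ω, ∠Z = 27.1°
|Y| = 1/|Z| = 6.57 mS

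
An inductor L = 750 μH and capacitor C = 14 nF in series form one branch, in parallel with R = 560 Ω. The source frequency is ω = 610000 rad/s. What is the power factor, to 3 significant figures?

0.519

X_L = ωL = 458 Ω
X_C = 1/(ωC) = 117 Ω
Branch 1: Z₁ = R = 560 Ω
Branch 2 (series LC): Z₂ = j(X_L − X_C) = j340 Ω
Parallel: Z = Z₁Z₂/(Z₁+Z₂), |Z| = 291 Ω, ∠Z = 58.7°
cos φ = cos(58.7°) = 0.519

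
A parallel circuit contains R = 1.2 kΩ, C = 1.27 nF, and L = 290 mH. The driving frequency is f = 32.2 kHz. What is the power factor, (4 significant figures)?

0.9610

ω = 2πf = 202300 rad/s
X_L = ωL = 58670 Ω
X_C = 1/(ωC) = 3892 Ω
Parallel: admittances add. Y = 1/R + 1/(jωL) + jωC
Y = (0.0008333 + j0.0002399) S
|Y| = 0.0008672 S → |Z| = 1/|Y| = 1153 Ω, ∠Z = −∠Y = -16.06°
cos φ = cos(-16.06°) = 0.9610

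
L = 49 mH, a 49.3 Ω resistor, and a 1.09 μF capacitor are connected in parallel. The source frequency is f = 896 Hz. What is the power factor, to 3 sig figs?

0.992

ω = 2πf = 5630 rad/s
X_L = ωL = 276 Ω
X_C = 1/(ωC) = 163 Ω
Parallel: admittances add. Y = 1/R + 1/(jωL) + jωC
Y = (0.0203 + j0.00251) S
|Y| = 0.0204 S → |Z| = 1/|Y| = 48.9 Ω, ∠Z = −∠Y = -7.06°
cos φ = cos(-7.06°) = 0.992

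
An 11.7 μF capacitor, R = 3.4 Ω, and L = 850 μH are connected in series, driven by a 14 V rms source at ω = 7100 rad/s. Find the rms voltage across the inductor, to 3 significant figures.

12.2 V

X_L = ωL = 6.03 Ω
X_C = 1/(ωC) = 12.0 Ω
Net reactance X = X_L − X_C = -6.00 Ω
Z = 3.40 − j6.00 Ω
|Z| = √(3.40² + 6.00²) = 6.90 Ω
I = V/|Z| = 2.03 A
V_L = I·|Z_L| = 2.03 × 6.03 = 12.2 V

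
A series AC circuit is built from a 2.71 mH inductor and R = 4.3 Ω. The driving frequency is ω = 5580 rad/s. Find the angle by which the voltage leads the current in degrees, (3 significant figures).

X_L = ωL = 15.1 Ω
Z = 4.30 + j15.1 Ω
|Z| = √(4.30² + 15.1²) = 15.7 Ω
∠Z = arctan(15.1/4.30) = 74.1°

74.1°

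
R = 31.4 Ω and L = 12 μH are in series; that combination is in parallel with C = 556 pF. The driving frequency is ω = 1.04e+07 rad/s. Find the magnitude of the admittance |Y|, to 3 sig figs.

X_L = ωL = 125 Ω
X_C = 1/(ωC) = 173 Ω
Branch 1 (R+jX_L): Z₁ = 31.4 + j125 Ω, |Z₁| = 129 Ω
Branch 2 (−jX_C): Z₂ = −j173 Ω
Parallel: Z = Z₁Z₂/(Z₁+Z₂), |Z| = 387 Ω, ∠Z = 42.8°
|Y| = 1/|Z| = 2.58 mS

2.58 mS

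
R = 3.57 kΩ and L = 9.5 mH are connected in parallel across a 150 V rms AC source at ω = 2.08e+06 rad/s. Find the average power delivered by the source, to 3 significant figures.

6.30 W

X_L = ωL = 19800 Ω
Parallel: admittances add. Y = 1/R + 1/(jωL)
Y = (0.000280 − j5.06e-05) S
|Y| = 0.000285 S → |Z| = 1/|Y| = 3510 Ω, ∠Z = −∠Y = 10.2°
I = V/|Z| = 42.7 mA
P = VI cos φ = 150 × 0.0427 × cos(10.2°) = 6.30 W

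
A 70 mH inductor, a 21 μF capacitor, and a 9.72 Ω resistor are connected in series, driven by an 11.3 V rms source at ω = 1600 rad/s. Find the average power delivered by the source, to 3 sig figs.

181 mW

X_L = ωL = 112 Ω
X_C = 1/(ωC) = 29.8 Ω
Net reactance X = X_L − X_C = 82.2 Ω
Z = 9.72 + j82.2 Ω
|Z| = √(9.72² + 82.2²) = 82.8 Ω
∠Z = arctan(82.2/9.72) = 83.3°
I = V/|Z| = 136 mA
P = VI cos φ = 11.3 × 0.136 × cos(83.3°) = 181 mW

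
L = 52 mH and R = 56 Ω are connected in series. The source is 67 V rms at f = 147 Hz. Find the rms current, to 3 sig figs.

ω = 2πf = 923.6 rad/s
X_L = ωL = 48.0 Ω
Z = 56.0 + j48.0 Ω
|Z| = √(56.0² + 48.0²) = 73.8 Ω
I = V/|Z| = 67/73.8 = 908 mA

908 mA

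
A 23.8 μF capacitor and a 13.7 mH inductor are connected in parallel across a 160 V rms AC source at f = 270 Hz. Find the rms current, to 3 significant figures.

424 mA

ω = 2πf = 1696 rad/s
X_L = ωL = 23.2 Ω
X_C = 1/(ωC) = 24.8 Ω
Parallel: admittances add. Y = 1/(jωL) + jωC
Y = (0 − j0.00265) S
|Y| = 0.00265 S → |Z| = 1/|Y| = 377 Ω, ∠Z = −∠Y = 90.0°
I = V/|Z| = 160/377 = 424 mA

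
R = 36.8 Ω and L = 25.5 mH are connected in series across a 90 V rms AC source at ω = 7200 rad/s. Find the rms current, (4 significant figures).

480.6 mA

X_L = ωL = 183.6 Ω
Z = 36.80 + j183.6 Ω
|Z| = √(36.80² + 183.6²) = 187.3 Ω
I = V/|Z| = 90/187.3 = 480.6 mA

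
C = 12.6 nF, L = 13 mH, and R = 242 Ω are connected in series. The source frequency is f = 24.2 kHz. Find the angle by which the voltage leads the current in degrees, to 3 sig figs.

80.6°

ω = 2πf = 152100 rad/s
X_L = ωL = 1980 Ω
X_C = 1/(ωC) = 522 Ω
Net reactance X = X_L − X_C = 1450 Ω
Z = 242 + j1450 Ω
|Z| = √(242² + 1450²) = 1470 Ω
∠Z = arctan(1450/242) = 80.6°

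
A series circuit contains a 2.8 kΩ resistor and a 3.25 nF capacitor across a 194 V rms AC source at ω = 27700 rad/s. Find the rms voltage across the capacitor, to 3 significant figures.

188 V

X_C = 1/(ωC) = 11100 Ω
Z = 2800 − j11100 Ω
|Z| = √(2800² + 11100²) = 11500 Ω
I = V/|Z| = 16.9 mA
V_C = I·|Z_C| = 0.0169 × 11100 = 188 V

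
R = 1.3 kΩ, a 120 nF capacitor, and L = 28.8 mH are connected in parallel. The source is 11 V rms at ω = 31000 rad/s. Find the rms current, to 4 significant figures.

29.82 mA

X_L = ωL = 892.8 Ω
X_C = 1/(ωC) = 268.8 Ω
Parallel: admittances add. Y = 1/R + 1/(jωL) + jωC
Y = (0.0007692 + j0.002600) S
|Y| = 0.002711 S → |Z| = 1/|Y| = 368.8 Ω, ∠Z = −∠Y = -73.52°
I = V/|Z| = 11/368.8 = 29.82 mA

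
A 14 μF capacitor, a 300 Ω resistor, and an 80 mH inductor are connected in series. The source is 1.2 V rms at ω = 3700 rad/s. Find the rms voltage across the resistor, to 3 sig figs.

X_L = ωL = 296 Ω
X_C = 1/(ωC) = 19.3 Ω
Net reactance X = X_L − X_C = 277 Ω
Z = 300 + j277 Ω
|Z| = √(300² + 277²) = 408 Ω
I = V/|Z| = 2.94 mA
V_R = I·|Z_R| = 0.00294 × 300 = 0.882 V

0.882 V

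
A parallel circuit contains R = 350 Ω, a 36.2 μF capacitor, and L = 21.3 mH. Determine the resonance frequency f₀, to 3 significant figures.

181 Hz

ω₀ = 1/√(LC) = 1/√(0.0213 × 3.62e-05) = 1139 rad/s
f₀ = ω₀/(2π) = 181 Hz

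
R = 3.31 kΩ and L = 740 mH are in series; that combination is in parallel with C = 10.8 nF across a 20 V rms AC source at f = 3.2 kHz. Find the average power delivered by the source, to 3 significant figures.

5.70 mW

ω = 2πf = 20110 rad/s
X_L = ωL = 14900 Ω
X_C = 1/(ωC) = 4610 Ω
Branch 1 (R+jX_L): Z₁ = 3310 + j14900 Ω, |Z₁| = 15200 Ω
Branch 2 (−jX_C): Z₂ = −j4610 Ω
Parallel: Z = Z₁Z₂/(Z₁+Z₂), |Z| = 6500 Ω, ∠Z = -84.7°
I = V/|Z| = 3.08 mA
P = VI cos φ = 20 × 0.00308 × cos(-84.7°) = 5.70 mW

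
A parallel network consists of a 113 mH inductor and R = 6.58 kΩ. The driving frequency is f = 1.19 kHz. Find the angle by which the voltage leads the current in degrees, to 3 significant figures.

82.7°

ω = 2πf = 7477 rad/s
X_L = ωL = 845 Ω
Parallel: admittances add. Y = 1/R + 1/(jωL)
Y = (0.000152 − j0.00118) S
|Y| = 0.00119 S → |Z| = 1/|Y| = 838 Ω, ∠Z = −∠Y = 82.7°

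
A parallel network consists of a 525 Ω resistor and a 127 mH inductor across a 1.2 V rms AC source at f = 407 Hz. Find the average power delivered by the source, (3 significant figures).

ω = 2πf = 2557 rad/s
X_L = ωL = 325 Ω
Parallel: admittances add. Y = 1/R + 1/(jωL)
Y = (0.00190 − j0.00308) S
|Y| = 0.00362 S → |Z| = 1/|Y| = 276 Ω, ∠Z = −∠Y = 58.3°
I = V/|Z| = 4.34 mA
P = VI cos φ = 1.2 × 0.00434 × cos(58.3°) = 2.74 mW

2.74 mW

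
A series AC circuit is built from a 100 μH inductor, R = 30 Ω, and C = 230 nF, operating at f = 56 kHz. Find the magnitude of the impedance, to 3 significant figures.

37.7 Ω

ω = 2πf = 351900 rad/s
X_L = ωL = 35.2 Ω
X_C = 1/(ωC) = 12.4 Ω
Net reactance X = X_L − X_C = 22.8 Ω
Z = 30.0 + j22.8 Ω
|Z| = √(30.0² + 22.8²) = 37.7 Ω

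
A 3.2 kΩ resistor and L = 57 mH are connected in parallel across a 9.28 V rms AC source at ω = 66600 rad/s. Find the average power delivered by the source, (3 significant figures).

X_L = ωL = 3800 Ω
Parallel: admittances add. Y = 1/R + 1/(jωL)
Y = (0.000313 − j0.000263) S
|Y| = 0.000409 S → |Z| = 1/|Y| = 2450 Ω, ∠Z = −∠Y = 40.1°
I = V/|Z| = 3.79 mA
P = VI cos φ = 9.28 × 0.00379 × cos(40.1°) = 26.9 mW

26.9 mW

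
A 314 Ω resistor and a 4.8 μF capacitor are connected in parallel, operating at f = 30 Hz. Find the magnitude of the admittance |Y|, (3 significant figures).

ω = 2πf = 188.5 rad/s
X_C = 1/(ωC) = 1110 Ω
Parallel: admittances add. Y = 1/R + jωC
Y = (0.00318 + j0.000905) S
|Y| = 0.00331 S → |Z| = 1/|Y| = 302 Ω, ∠Z = −∠Y = -15.9°

3.31 mS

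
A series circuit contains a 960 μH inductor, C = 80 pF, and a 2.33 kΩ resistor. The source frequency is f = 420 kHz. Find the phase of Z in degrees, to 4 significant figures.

-43.40°

ω = 2πf = 2.639e+06 rad/s
X_L = ωL = 2533 Ω
X_C = 1/(ωC) = 4737 Ω
Net reactance X = X_L − X_C = -2203 Ω
Z = 2330 − j2203 Ω
|Z| = √(2330² + 2203²) = 3207 Ω
∠Z = arctan(-2203/2330) = -43.40°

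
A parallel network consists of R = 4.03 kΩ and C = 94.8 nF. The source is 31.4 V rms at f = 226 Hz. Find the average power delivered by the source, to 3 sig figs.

ω = 2πf = 1420 rad/s
X_C = 1/(ωC) = 7430 Ω
Parallel: admittances add. Y = 1/R + jωC
Y = (0.000248 + j0.000135) S
|Y| = 0.000282 S → |Z| = 1/|Y| = 3540 Ω, ∠Z = −∠Y = -28.5°
I = V/|Z| = 8.86 mA
P = VI cos φ = 31.4 × 0.00886 × cos(-28.5°) = 245 mW

245 mW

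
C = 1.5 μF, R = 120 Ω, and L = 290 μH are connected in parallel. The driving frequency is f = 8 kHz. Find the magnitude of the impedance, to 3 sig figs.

ω = 2πf = 50270 rad/s
X_L = ωL = 14.6 Ω
X_C = 1/(ωC) = 13.3 Ω
Parallel: admittances add. Y = 1/R + 1/(jωL) + jωC
Y = (0.00833 + j0.00680) S
|Y| = 0.0108 S → |Z| = 1/|Y| = 93.0 Ω, ∠Z = −∠Y = -39.2°

93.0 Ω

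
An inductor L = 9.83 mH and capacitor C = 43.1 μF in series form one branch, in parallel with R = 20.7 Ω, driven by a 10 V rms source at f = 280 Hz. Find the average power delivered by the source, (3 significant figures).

ω = 2πf = 1759 rad/s
X_L = ωL = 17.3 Ω
X_C = 1/(ωC) = 13.2 Ω
Branch 1: Z₁ = R = 20.7 Ω
Branch 2 (series LC): Z₂ = j(X_L − X_C) = j4.11 Ω
Parallel: Z = Z₁Z₂/(Z₁+Z₂), |Z| = 4.03 Ω, ∠Z = 78.8°
I = V/|Z| = 2.48 A
P = VI cos φ = 10 × 2.48 × cos(78.8°) = 4.83 W

4.83 W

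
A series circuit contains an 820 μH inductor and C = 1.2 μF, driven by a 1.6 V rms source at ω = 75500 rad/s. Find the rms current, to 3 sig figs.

31.5 mA

X_L = ωL = 61.9 Ω
X_C = 1/(ωC) = 11.0 Ω
Net reactance X = X_L − X_C = 50.9 Ω
Z = j50.9 Ω
|Z| = √(0² + 50.9²) = 50.9 Ω
I = V/|Z| = 1.6/50.9 = 31.5 mA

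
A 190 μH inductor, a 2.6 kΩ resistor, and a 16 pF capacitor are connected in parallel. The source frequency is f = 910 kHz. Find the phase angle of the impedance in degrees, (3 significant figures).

65.1°

ω = 2πf = 5.718e+06 rad/s
X_L = ωL = 1090 Ω
X_C = 1/(ωC) = 10900 Ω
Parallel: admittances add. Y = 1/R + 1/(jωL) + jωC
Y = (0.000385 − j0.000829) S
|Y| = 0.000914 S → |Z| = 1/|Y| = 1090 Ω, ∠Z = −∠Y = 65.1°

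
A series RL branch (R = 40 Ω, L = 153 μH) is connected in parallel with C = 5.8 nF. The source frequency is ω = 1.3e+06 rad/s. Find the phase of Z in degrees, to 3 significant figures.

X_L = ωL = 199 Ω
X_C = 1/(ωC) = 133 Ω
Branch 1 (R+jX_L): Z₁ = 40.0 + j199 Ω, |Z₁| = 203 Ω
Branch 2 (−jX_C): Z₂ = −j133 Ω
Parallel: Z = Z₁Z₂/(Z₁+Z₂), |Z| = 348 Ω, ∠Z = -70.3°

-70.3°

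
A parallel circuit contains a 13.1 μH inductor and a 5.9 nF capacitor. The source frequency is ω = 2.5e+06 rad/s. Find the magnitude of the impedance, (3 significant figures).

63.4 Ω

X_L = ωL = 32.8 Ω
X_C = 1/(ωC) = 67.8 Ω
Parallel: admittances add. Y = 1/(jωL) + jωC
Y = (0 − j0.0158) S
|Y| = 0.0158 S → |Z| = 1/|Y| = 63.4 Ω, ∠Z = −∠Y = 90.0°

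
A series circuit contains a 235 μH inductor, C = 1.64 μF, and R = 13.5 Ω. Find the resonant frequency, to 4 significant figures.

ω₀ = 1/√(LC) = 1/√(0.000235 × 1.64e-06) = 50940 rad/s
f₀ = ω₀/(2π) = 8.107 kHz

8.107 kHz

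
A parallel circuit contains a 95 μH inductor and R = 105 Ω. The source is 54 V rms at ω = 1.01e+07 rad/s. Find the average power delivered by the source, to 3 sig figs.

27.8 W

X_L = ωL = 960 Ω
Parallel: admittances add. Y = 1/R + 1/(jωL)
Y = (0.00952 − j0.00104) S
|Y| = 0.00958 S → |Z| = 1/|Y| = 104 Ω, ∠Z = −∠Y = 6.25°
I = V/|Z| = 517 mA
P = VI cos φ = 54 × 0.517 × cos(6.25°) = 27.8 W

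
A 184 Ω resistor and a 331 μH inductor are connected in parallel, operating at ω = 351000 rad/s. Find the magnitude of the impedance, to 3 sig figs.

98.2 Ω

X_L = ωL = 116 Ω
Parallel: admittances add. Y = 1/R + 1/(jωL)
Y = (0.00543 − j0.00861) S
|Y| = 0.0102 S → |Z| = 1/|Y| = 98.2 Ω, ∠Z = −∠Y = 57.7°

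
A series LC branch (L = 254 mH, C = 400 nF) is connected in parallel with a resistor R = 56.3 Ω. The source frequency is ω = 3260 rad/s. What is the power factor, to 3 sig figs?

0.736

X_L = ωL = 828 Ω
X_C = 1/(ωC) = 767 Ω
Branch 1: Z₁ = R = 56.3 Ω
Branch 2 (series LC): Z₂ = j(X_L − X_C) = j61.2 Ω
Parallel: Z = Z₁Z₂/(Z₁+Z₂), |Z| = 41.4 Ω, ∠Z = 42.6°
cos φ = cos(42.6°) = 0.736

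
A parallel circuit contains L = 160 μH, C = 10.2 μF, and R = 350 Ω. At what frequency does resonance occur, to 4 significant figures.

ω₀ = 1/√(LC) = 1/√(0.00016 × 1.02e-05) = 24750 rad/s
f₀ = ω₀/(2π) = 3.940 kHz

3.940 kHz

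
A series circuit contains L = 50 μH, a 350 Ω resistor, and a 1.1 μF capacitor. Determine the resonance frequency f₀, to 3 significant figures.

21.5 kHz

ω₀ = 1/√(LC) = 1/√(5e-05 × 1.1e-06) = 134800 rad/s
f₀ = ω₀/(2π) = 21.5 kHz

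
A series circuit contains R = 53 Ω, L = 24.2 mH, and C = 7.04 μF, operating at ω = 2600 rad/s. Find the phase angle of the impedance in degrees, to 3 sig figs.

X_L = ωL = 62.9 Ω
X_C = 1/(ωC) = 54.6 Ω
Net reactance X = X_L − X_C = 8.29 Ω
Z = 53.0 + j8.29 Ω
|Z| = √(53.0² + 8.29²) = 53.6 Ω
∠Z = arctan(8.29/53.0) = 8.89°

8.89°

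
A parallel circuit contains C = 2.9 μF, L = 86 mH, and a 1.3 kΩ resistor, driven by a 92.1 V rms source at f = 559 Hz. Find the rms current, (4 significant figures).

637.1 mA

ω = 2πf = 3512 rad/s
X_L = ωL = 302.1 Ω
X_C = 1/(ωC) = 98.18 Ω
Parallel: admittances add. Y = 1/R + 1/(jωL) + jωC
Y = (0.0007692 + j0.006875) S
|Y| = 0.006918 S → |Z| = 1/|Y| = 144.6 Ω, ∠Z = −∠Y = -83.62°
I = V/|Z| = 92.1/144.6 = 637.1 mA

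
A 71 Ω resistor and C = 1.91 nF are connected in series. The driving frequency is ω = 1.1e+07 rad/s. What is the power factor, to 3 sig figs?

0.831

X_C = 1/(ωC) = 47.6 Ω
Z = 71.0 − j47.6 Ω
|Z| = √(71.0² + 47.6²) = 85.5 Ω
∠Z = arctan(-47.6/71.0) = -33.8°
cos φ = cos(-33.8°) = 0.831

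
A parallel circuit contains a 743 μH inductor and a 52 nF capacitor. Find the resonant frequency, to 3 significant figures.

ω₀ = 1/√(LC) = 1/√(0.000743 × 5.2e-08) = 160900 rad/s
f₀ = ω₀/(2π) = 25.6 kHz

25.6 kHz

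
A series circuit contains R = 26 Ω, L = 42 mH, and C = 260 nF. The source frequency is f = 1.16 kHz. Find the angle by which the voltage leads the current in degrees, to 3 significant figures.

ω = 2πf = 7288 rad/s
X_L = ωL = 306 Ω
X_C = 1/(ωC) = 528 Ω
Net reactance X = X_L − X_C = -222 Ω
Z = 26.0 − j222 Ω
|Z| = √(26.0² + 222²) = 223 Ω
∠Z = arctan(-222/26.0) = -83.3°

-83.3°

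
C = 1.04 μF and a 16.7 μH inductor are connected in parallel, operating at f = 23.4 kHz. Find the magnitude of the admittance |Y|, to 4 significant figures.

ω = 2πf = 147000 rad/s
X_L = ωL = 2.455 Ω
X_C = 1/(ωC) = 6.540 Ω
Parallel: admittances add. Y = 1/(jωL) + jωC
Y = (0 − j0.2544) S
|Y| = 0.2544 S → |Z| = 1/|Y| = 3.931 Ω, ∠Z = −∠Y = 90.00°

254.4 mS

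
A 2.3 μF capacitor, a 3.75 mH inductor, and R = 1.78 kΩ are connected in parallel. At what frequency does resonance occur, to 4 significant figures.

1.714 kHz

ω₀ = 1/√(LC) = 1/√(0.00375 × 2.3e-06) = 10770 rad/s
f₀ = ω₀/(2π) = 1.714 kHz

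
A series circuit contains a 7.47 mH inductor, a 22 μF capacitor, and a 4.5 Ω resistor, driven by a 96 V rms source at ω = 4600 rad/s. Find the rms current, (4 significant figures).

3.857 A

X_L = ωL = 34.36 Ω
X_C = 1/(ωC) = 9.881 Ω
Net reactance X = X_L − X_C = 24.48 Ω
Z = 4.500 + j24.48 Ω
|Z| = √(4.500² + 24.48²) = 24.89 Ω
I = V/|Z| = 96/24.89 = 3.857 A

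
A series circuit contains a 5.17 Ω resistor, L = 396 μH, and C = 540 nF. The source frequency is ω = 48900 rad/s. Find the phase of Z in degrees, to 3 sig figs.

-74.4°

X_L = ωL = 19.4 Ω
X_C = 1/(ωC) = 37.9 Ω
Net reactance X = X_L − X_C = -18.5 Ω
Z = 5.17 − j18.5 Ω
|Z| = √(5.17² + 18.5²) = 19.2 Ω
∠Z = arctan(-18.5/5.17) = -74.4°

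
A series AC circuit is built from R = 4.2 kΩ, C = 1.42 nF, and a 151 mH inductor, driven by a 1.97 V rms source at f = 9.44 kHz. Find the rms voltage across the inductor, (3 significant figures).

ω = 2πf = 59310 rad/s
X_L = ωL = 8960 Ω
X_C = 1/(ωC) = 11900 Ω
Net reactance X = X_L − X_C = -2920 Ω
Z = 4200 − j2920 Ω
|Z| = √(4200² + 2920²) = 5110 Ω
I = V/|Z| = 385 μA
V_L = I·|Z_L| = 0.000385 × 8960 = 3.45 V

3.45 V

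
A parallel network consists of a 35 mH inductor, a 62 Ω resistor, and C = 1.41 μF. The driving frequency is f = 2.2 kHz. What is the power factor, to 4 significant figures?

0.6793

ω = 2πf = 13820 rad/s
X_L = ωL = 483.8 Ω
X_C = 1/(ωC) = 51.31 Ω
Parallel: admittances add. Y = 1/R + 1/(jωL) + jωC
Y = (0.01613 + j0.01742) S
|Y| = 0.02374 S → |Z| = 1/|Y| = 42.12 Ω, ∠Z = −∠Y = -47.21°
cos φ = cos(-47.21°) = 0.6793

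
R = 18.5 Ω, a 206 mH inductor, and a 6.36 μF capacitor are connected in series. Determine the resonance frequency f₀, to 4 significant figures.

ω₀ = 1/√(LC) = 1/√(0.206 × 6.36e-06) = 873.7 rad/s
f₀ = ω₀/(2π) = 139.0 Hz

139.0 Hz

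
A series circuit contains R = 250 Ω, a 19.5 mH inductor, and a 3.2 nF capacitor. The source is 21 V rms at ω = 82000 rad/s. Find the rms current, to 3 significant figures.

9.43 mA

X_L = ωL = 1600 Ω
X_C = 1/(ωC) = 3810 Ω
Net reactance X = X_L − X_C = -2210 Ω
Z = 250 − j2210 Ω
|Z| = √(250² + 2210²) = 2230 Ω
I = V/|Z| = 21/2230 = 9.43 mA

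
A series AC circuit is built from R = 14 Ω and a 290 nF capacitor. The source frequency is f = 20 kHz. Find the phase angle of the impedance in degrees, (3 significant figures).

ω = 2πf = 125700 rad/s
X_C = 1/(ωC) = 27.4 Ω
Z = 14.0 − j27.4 Ω
|Z| = √(14.0² + 27.4²) = 30.8 Ω
∠Z = arctan(-27.4/14.0) = -63.0°

-63.0°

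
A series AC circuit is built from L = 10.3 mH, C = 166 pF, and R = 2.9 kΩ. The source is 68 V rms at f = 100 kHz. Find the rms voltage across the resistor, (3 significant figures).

ω = 2πf = 628300 rad/s
X_L = ωL = 6470 Ω
X_C = 1/(ωC) = 9590 Ω
Net reactance X = X_L − X_C = -3120 Ω
Z = 2900 − j3120 Ω
|Z| = √(2900² + 3120²) = 4260 Ω
I = V/|Z| = 16.0 mA
V_R = I·|Z_R| = 0.0160 × 2900 = 46.3 V

46.3 V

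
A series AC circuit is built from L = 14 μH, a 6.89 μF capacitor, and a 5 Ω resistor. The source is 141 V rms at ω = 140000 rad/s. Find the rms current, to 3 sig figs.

27.7 A

X_L = ωL = 1.96 Ω
X_C = 1/(ωC) = 1.04 Ω
Net reactance X = X_L − X_C = 0.923 Ω
Z = 5.00 + j0.923 Ω
|Z| = √(5.00² + 0.923²) = 5.08 Ω
I = V/|Z| = 141/5.08 = 27.7 A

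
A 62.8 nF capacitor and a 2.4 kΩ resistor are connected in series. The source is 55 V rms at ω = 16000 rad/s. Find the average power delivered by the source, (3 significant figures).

X_C = 1/(ωC) = 995 Ω
Z = 2400 − j995 Ω
|Z| = √(2400² + 995²) = 2600 Ω
∠Z = arctan(-995/2400) = -22.5°
I = V/|Z| = 21.2 mA
P = VI cos φ = 55 × 0.0212 × cos(-22.5°) = 1.08 W

1.08 W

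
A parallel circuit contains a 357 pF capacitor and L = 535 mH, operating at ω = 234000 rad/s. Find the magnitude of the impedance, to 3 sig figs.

X_L = ωL = 125000 Ω
X_C = 1/(ωC) = 12000 Ω
Parallel: admittances add. Y = 1/(jωL) + jωC
Y = (0 + j7.56e-05) S
|Y| = 7.56e-05 S → |Z| = 1/|Y| = 13200 Ω, ∠Z = −∠Y = -90.0°

13200 Ω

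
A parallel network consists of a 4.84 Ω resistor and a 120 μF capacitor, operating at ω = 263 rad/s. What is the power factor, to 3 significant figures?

0.989

X_C = 1/(ωC) = 31.7 Ω
Parallel: admittances add. Y = 1/R + jωC
Y = (0.207 + j0.0316) S
|Y| = 0.209 S → |Z| = 1/|Y| = 4.78 Ω, ∠Z = −∠Y = -8.68°
cos φ = cos(-8.68°) = 0.989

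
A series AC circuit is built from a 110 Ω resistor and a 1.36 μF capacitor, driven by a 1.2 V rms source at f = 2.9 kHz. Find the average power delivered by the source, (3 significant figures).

ω = 2πf = 18220 rad/s
X_C = 1/(ωC) = 40.4 Ω
Z = 110 − j40.4 Ω
|Z| = √(110² + 40.4²) = 117 Ω
∠Z = arctan(-40.4/110) = -20.1°
I = V/|Z| = 10.2 mA
P = VI cos φ = 1.2 × 0.0102 × cos(-20.1°) = 11.5 mW

11.5 mW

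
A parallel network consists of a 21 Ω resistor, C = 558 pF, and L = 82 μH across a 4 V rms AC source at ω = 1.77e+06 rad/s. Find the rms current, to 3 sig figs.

X_L = ωL = 145 Ω
X_C = 1/(ωC) = 1010 Ω
Parallel: admittances add. Y = 1/R + 1/(jωL) + jωC
Y = (0.0476 − j0.00590) S
|Y| = 0.0480 S → |Z| = 1/|Y| = 20.8 Ω, ∠Z = −∠Y = 7.07°
I = V/|Z| = 4/20.8 = 192 mA

192 mA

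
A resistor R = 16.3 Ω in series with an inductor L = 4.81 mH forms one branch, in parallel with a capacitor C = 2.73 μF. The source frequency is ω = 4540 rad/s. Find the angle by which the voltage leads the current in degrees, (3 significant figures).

X_L = ωL = 21.8 Ω
X_C = 1/(ωC) = 80.7 Ω
Branch 1 (R+jX_L): Z₁ = 16.3 + j21.8 Ω, |Z₁| = 27.2 Ω
Branch 2 (−jX_C): Z₂ = −j80.7 Ω
Parallel: Z = Z₁Z₂/(Z₁+Z₂), |Z| = 36.0 Ω, ∠Z = 37.8°

37.8°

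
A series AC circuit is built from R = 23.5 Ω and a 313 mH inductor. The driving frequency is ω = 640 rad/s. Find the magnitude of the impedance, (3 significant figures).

202 Ω

X_L = ωL = 200 Ω
Z = 23.5 + j200 Ω
|Z| = √(23.5² + 200²) = 202 Ω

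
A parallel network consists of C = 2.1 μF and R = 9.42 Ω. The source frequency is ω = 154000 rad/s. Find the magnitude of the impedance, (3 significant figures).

X_C = 1/(ωC) = 3.09 Ω
Parallel: admittances add. Y = 1/R + jωC
Y = (0.106 + j0.323) S
|Y| = 0.340 S → |Z| = 1/|Y| = 2.94 Ω, ∠Z = −∠Y = -71.8°

2.94 Ω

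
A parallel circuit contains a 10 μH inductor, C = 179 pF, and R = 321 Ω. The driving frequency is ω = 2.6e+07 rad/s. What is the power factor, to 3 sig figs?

X_L = ωL = 260 Ω
X_C = 1/(ωC) = 215 Ω
Parallel: admittances add. Y = 1/R + 1/(jωL) + jωC
Y = (0.00312 + j0.000808) S
|Y| = 0.00322 S → |Z| = 1/|Y| = 311 Ω, ∠Z = −∠Y = -14.5°
cos φ = cos(-14.5°) = 0.968

0.968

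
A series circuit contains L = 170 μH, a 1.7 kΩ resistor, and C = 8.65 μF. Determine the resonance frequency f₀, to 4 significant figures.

ω₀ = 1/√(LC) = 1/√(0.00017 × 8.65e-06) = 26080 rad/s
f₀ = ω₀/(2π) = 4.150 kHz

4.150 kHz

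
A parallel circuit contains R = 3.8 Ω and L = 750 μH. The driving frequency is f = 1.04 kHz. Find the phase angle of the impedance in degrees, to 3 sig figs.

37.8°

ω = 2πf = 6535 rad/s
X_L = ωL = 4.90 Ω
Parallel: admittances add. Y = 1/R + 1/(jωL)
Y = (0.263 − j0.204) S
|Y| = 0.333 S → |Z| = 1/|Y| = 3.00 Ω, ∠Z = −∠Y = 37.8°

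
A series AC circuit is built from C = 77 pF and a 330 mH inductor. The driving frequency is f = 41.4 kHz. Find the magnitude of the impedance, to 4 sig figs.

35910 Ω

ω = 2πf = 260100 rad/s
X_L = ωL = 85840 Ω
X_C = 1/(ωC) = 49930 Ω
Net reactance X = X_L − X_C = 35910 Ω
Z = j35910 Ω
|Z| = √(0² + 35910²) = 35910 Ω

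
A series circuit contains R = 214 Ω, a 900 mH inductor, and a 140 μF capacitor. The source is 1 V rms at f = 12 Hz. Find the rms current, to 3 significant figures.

4.64 mA

ω = 2πf = 75.40 rad/s
X_L = ωL = 67.9 Ω
X_C = 1/(ωC) = 94.7 Ω
Net reactance X = X_L − X_C = -26.9 Ω
Z = 214 − j26.9 Ω
|Z| = √(214² + 26.9²) = 216 Ω
I = V/|Z| = 1/216 = 4.64 mA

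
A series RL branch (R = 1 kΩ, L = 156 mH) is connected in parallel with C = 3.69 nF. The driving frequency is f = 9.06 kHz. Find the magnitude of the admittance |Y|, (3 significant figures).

99.6 μS

ω = 2πf = 56930 rad/s
X_L = ωL = 8880 Ω
X_C = 1/(ωC) = 4760 Ω
Branch 1 (R+jX_L): Z₁ = 1000 + j8880 Ω, |Z₁| = 8940 Ω
Branch 2 (−jX_C): Z₂ = −j4760 Ω
Parallel: Z = Z₁Z₂/(Z₁+Z₂), |Z| = 10000 Ω, ∠Z = -82.8°
|Y| = 1/|Z| = 99.6 μS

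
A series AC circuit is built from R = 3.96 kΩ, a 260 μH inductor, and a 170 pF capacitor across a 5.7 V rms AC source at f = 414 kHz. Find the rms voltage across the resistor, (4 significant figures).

5.292 V

ω = 2πf = 2.601e+06 rad/s
X_L = ωL = 676.3 Ω
X_C = 1/(ωC) = 2261 Ω
Net reactance X = X_L − X_C = -1585 Ω
Z = 3960 − j1585 Ω
|Z| = √(3960² + 1585²) = 4265 Ω
I = V/|Z| = 1.336 mA
V_R = I·|Z_R| = 0.001336 × 3960 = 5.292 V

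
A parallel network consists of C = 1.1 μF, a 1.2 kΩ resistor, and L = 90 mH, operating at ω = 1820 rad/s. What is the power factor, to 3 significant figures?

X_L = ωL = 164 Ω
X_C = 1/(ωC) = 500 Ω
Parallel: admittances add. Y = 1/R + 1/(jωL) + jωC
Y = (0.000833 − j0.00410) S
|Y| = 0.00419 S → |Z| = 1/|Y| = 239 Ω, ∠Z = −∠Y = 78.5°
cos φ = cos(78.5°) = 0.199

0.199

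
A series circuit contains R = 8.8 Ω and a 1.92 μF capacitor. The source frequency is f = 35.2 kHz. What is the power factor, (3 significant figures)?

0.966

ω = 2πf = 221200 rad/s
X_C = 1/(ωC) = 2.35 Ω
Z = 8.80 − j2.35 Ω
|Z| = √(8.80² + 2.35²) = 9.11 Ω
∠Z = arctan(-2.35/8.80) = -15.0°
cos φ = cos(-15.0°) = 0.966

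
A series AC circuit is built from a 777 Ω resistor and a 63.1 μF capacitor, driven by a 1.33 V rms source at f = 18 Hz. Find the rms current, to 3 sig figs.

1.68 mA

ω = 2πf = 113.1 rad/s
X_C = 1/(ωC) = 140 Ω
Z = 777 − j140 Ω
|Z| = √(777² + 140²) = 790 Ω
I = V/|Z| = 1.33/790 = 1.68 mA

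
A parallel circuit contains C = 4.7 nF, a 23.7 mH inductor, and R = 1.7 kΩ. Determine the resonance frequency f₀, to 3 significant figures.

15.1 kHz

ω₀ = 1/√(LC) = 1/√(0.0237 × 4.7e-09) = 94750 rad/s
f₀ = ω₀/(2π) = 15.1 kHz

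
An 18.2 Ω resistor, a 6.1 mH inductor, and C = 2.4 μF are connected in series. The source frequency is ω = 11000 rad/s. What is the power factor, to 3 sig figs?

X_L = ωL = 67.1 Ω
X_C = 1/(ωC) = 37.9 Ω
Net reactance X = X_L − X_C = 29.2 Ω
Z = 18.2 + j29.2 Ω
|Z| = √(18.2² + 29.2²) = 34.4 Ω
∠Z = arctan(29.2/18.2) = 58.1°
cos φ = cos(58.1°) = 0.529

0.529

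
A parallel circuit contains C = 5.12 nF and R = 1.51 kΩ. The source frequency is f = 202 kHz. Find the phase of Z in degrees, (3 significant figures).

-84.2°

ω = 2πf = 1.269e+06 rad/s
X_C = 1/(ωC) = 154 Ω
Parallel: admittances add. Y = 1/R + jωC
Y = (0.000662 + j0.00650) S
|Y| = 0.00653 S → |Z| = 1/|Y| = 153 Ω, ∠Z = −∠Y = -84.2°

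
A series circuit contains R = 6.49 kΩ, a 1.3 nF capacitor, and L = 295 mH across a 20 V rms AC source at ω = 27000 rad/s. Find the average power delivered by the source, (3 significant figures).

5.60 mW

X_L = ωL = 7960 Ω
X_C = 1/(ωC) = 28500 Ω
Net reactance X = X_L − X_C = -20500 Ω
Z = 6490 − j20500 Ω
|Z| = √(6490² + 20500²) = 21500 Ω
∠Z = arctan(-20500/6490) = -72.5°
I = V/|Z| = 929 μA
P = VI cos φ = 20 × 0.000929 × cos(-72.5°) = 5.60 mW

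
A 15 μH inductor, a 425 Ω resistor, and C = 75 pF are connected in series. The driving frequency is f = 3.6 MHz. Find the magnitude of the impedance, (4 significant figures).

493.2 Ω

ω = 2πf = 2.262e+07 rad/s
X_L = ωL = 339.3 Ω
X_C = 1/(ωC) = 589.5 Ω
Net reactance X = X_L − X_C = -250.2 Ω
Z = 425.0 − j250.2 Ω
|Z| = √(425.0² + 250.2²) = 493.2 Ω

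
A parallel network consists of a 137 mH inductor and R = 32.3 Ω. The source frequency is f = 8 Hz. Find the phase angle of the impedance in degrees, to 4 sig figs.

77.96°

ω = 2πf = 50.27 rad/s
X_L = ωL = 6.886 Ω
Parallel: admittances add. Y = 1/R + 1/(jωL)
Y = (0.03096 − j0.1452) S
|Y| = 0.1485 S → |Z| = 1/|Y| = 6.735 Ω, ∠Z = −∠Y = 77.96°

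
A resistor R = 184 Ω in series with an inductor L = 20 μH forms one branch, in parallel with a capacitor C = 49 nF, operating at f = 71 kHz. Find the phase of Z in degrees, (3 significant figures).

ω = 2πf = 446100 rad/s
X_L = ωL = 8.92 Ω
X_C = 1/(ωC) = 45.7 Ω
Branch 1 (R+jX_L): Z₁ = 184 + j8.92 Ω, |Z₁| = 184 Ω
Branch 2 (−jX_C): Z₂ = −j45.7 Ω
Parallel: Z = Z₁Z₂/(Z₁+Z₂), |Z| = 44.9 Ω, ∠Z = -75.9°

-75.9°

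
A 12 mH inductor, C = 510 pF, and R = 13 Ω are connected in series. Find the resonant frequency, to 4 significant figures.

64.33 kHz

ω₀ = 1/√(LC) = 1/√(0.012 × 5.1e-10) = 404200 rad/s
f₀ = ω₀/(2π) = 64.33 kHz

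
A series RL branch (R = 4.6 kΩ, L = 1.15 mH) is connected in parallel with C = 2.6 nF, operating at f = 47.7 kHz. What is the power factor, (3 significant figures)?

ω = 2πf = 299700 rad/s
X_L = ωL = 345 Ω
X_C = 1/(ωC) = 1280 Ω
Branch 1 (R+jX_L): Z₁ = 4600 + j345 Ω, |Z₁| = 4610 Ω
Branch 2 (−jX_C): Z₂ = −j1280 Ω
Parallel: Z = Z₁Z₂/(Z₁+Z₂), |Z| = 1260 Ω, ∠Z = -74.2°
cos φ = cos(-74.2°) = 0.273

0.273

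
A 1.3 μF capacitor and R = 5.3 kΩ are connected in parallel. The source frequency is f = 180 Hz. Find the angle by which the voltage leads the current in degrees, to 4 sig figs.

ω = 2πf = 1131 rad/s
X_C = 1/(ωC) = 680.1 Ω
Parallel: admittances add. Y = 1/R + jωC
Y = (0.0001887 + j0.001470) S
|Y| = 0.001482 S → |Z| = 1/|Y| = 674.6 Ω, ∠Z = −∠Y = -82.69°

-82.69°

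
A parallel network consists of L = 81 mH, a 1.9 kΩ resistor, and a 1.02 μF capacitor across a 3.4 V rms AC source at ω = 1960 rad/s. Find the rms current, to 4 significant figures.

X_L = ωL = 158.8 Ω
X_C = 1/(ωC) = 500.2 Ω
Parallel: admittances add. Y = 1/R + 1/(jωL) + jωC
Y = (0.0005263 − j0.004300) S
|Y| = 0.004332 S → |Z| = 1/|Y| = 230.9 Ω, ∠Z = −∠Y = 83.02°
I = V/|Z| = 3.4/230.9 = 14.73 mA

14.73 mA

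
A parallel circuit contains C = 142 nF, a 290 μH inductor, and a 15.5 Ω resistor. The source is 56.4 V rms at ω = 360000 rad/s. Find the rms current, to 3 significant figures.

4.33 A

X_L = ωL = 104 Ω
X_C = 1/(ωC) = 19.6 Ω
Parallel: admittances add. Y = 1/R + 1/(jωL) + jωC
Y = (0.0645 + j0.0415) S
|Y| = 0.0767 S → |Z| = 1/|Y| = 13.0 Ω, ∠Z = −∠Y = -32.8°
I = V/|Z| = 56.4/13.0 = 4.33 A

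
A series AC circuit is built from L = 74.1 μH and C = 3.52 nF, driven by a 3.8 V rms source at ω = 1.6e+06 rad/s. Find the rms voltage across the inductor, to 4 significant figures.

7.636 V

X_L = ωL = 118.6 Ω
X_C = 1/(ωC) = 177.6 Ω
Net reactance X = X_L − X_C = -59.00 Ω
Z = − j59.00 Ω
|Z| = √(0² + 59.00²) = 59.00 Ω
I = V/|Z| = 64.41 mA
V_L = I·|Z_L| = 0.06441 × 118.6 = 7.636 V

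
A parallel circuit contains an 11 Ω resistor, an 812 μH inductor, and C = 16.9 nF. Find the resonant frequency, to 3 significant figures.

43.0 kHz

ω₀ = 1/√(LC) = 1/√(0.000812 × 1.69e-08) = 269900 rad/s
f₀ = ω₀/(2π) = 43.0 kHz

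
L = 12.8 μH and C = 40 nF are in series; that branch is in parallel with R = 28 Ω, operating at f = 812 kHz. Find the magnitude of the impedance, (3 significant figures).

ω = 2πf = 5.102e+06 rad/s
X_L = ωL = 65.3 Ω
X_C = 1/(ωC) = 4.90 Ω
Branch 1: Z₁ = R = 28.0 Ω
Branch 2 (series LC): Z₂ = j(X_L − X_C) = j60.4 Ω
Parallel: Z = Z₁Z₂/(Z₁+Z₂), |Z| = 25.4 Ω, ∠Z = 24.9°

25.4 Ω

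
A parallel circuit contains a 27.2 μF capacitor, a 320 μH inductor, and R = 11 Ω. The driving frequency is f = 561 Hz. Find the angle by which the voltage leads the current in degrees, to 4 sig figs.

ω = 2πf = 3525 rad/s
X_L = ωL = 1.128 Ω
X_C = 1/(ωC) = 10.43 Ω
Parallel: admittances add. Y = 1/R + 1/(jωL) + jωC
Y = (0.09091 − j0.7907) S
|Y| = 0.7959 S → |Z| = 1/|Y| = 1.256 Ω, ∠Z = −∠Y = 83.44°

83.44°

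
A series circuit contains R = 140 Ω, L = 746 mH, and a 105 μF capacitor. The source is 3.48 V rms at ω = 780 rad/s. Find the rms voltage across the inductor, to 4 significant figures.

3.452 V

X_L = ωL = 581.9 Ω
X_C = 1/(ωC) = 12.21 Ω
Net reactance X = X_L − X_C = 569.7 Ω
Z = 140.0 + j569.7 Ω
|Z| = √(140.0² + 569.7²) = 586.6 Ω
I = V/|Z| = 5.932 mA
V_L = I·|Z_L| = 0.005932 × 581.9 = 3.452 V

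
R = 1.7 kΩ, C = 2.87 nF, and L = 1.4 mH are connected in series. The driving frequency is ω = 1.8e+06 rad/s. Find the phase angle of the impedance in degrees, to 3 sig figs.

53.8°

X_L = ωL = 2520 Ω
X_C = 1/(ωC) = 194 Ω
Net reactance X = X_L − X_C = 2330 Ω
Z = 1700 + j2330 Ω
|Z| = √(1700² + 2330²) = 2880 Ω
∠Z = arctan(2330/1700) = 53.8°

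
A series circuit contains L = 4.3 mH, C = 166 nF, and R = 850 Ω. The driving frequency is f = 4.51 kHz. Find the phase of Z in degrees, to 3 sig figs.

-6.09°

ω = 2πf = 28340 rad/s
X_L = ωL = 122 Ω
X_C = 1/(ωC) = 213 Ω
Net reactance X = X_L − X_C = -90.7 Ω
Z = 850 − j90.7 Ω
|Z| = √(850² + 90.7²) = 855 Ω
∠Z = arctan(-90.7/850) = -6.09°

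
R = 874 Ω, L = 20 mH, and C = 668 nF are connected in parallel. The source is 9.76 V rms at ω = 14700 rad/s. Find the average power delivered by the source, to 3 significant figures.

109 mW

X_L = ωL = 294 Ω
X_C = 1/(ωC) = 102 Ω
Parallel: admittances add. Y = 1/R + 1/(jωL) + jωC
Y = (0.00114 + j0.00642) S
|Y| = 0.00652 S → |Z| = 1/|Y| = 153 Ω, ∠Z = −∠Y = -79.9°
I = V/|Z| = 63.6 mA
P = VI cos φ = 9.76 × 0.0636 × cos(-79.9°) = 109 mW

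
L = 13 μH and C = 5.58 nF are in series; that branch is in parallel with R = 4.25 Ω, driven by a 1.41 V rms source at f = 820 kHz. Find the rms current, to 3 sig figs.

ω = 2πf = 5.152e+06 rad/s
X_L = ωL = 67.0 Ω
X_C = 1/(ωC) = 34.8 Ω
Branch 1: Z₁ = R = 4.25 Ω
Branch 2 (series LC): Z₂ = j(X_L − X_C) = j32.2 Ω
Parallel: Z = Z₁Z₂/(Z₁+Z₂), |Z| = 4.21 Ω, ∠Z = 7.52°
I = V/|Z| = 1.41/4.21 = 335 mA

335 mA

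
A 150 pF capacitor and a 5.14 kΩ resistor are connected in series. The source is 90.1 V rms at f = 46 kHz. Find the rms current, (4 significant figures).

3.813 mA

ω = 2πf = 289000 rad/s
X_C = 1/(ωC) = 23070 Ω
Z = 5140 − j23070 Ω
|Z| = √(5140² + 23070²) = 23630 Ω
I = V/|Z| = 90.1/23630 = 3.813 mA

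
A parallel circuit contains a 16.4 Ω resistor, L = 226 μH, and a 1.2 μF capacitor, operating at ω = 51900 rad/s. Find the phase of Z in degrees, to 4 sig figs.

20.65°

X_L = ωL = 11.73 Ω
X_C = 1/(ωC) = 16.06 Ω
Parallel: admittances add. Y = 1/R + 1/(jωL) + jωC
Y = (0.06098 − j0.02298) S
|Y| = 0.06516 S → |Z| = 1/|Y| = 15.35 Ω, ∠Z = −∠Y = 20.65°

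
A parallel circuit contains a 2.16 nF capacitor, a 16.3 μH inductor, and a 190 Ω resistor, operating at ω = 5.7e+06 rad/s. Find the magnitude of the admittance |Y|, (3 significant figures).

5.49 mS

X_L = ωL = 92.9 Ω
X_C = 1/(ωC) = 81.2 Ω
Parallel: admittances add. Y = 1/R + 1/(jωL) + jωC
Y = (0.00526 + j0.00155) S
|Y| = 0.00549 S → |Z| = 1/|Y| = 182 Ω, ∠Z = −∠Y = -16.4°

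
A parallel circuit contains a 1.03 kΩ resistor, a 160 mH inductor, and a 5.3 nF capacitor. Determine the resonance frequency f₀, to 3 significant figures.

ω₀ = 1/√(LC) = 1/√(0.16 × 5.3e-09) = 34340 rad/s
f₀ = ω₀/(2π) = 5.47 kHz

5.47 kHz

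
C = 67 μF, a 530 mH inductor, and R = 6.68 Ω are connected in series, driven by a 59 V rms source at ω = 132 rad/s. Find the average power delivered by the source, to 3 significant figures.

12.2 W

X_L = ωL = 70.0 Ω
X_C = 1/(ωC) = 113 Ω
Net reactance X = X_L − X_C = -43.1 Ω
Z = 6.68 − j43.1 Ω
|Z| = √(6.68² + 43.1²) = 43.6 Ω
∠Z = arctan(-43.1/6.68) = -81.2°
I = V/|Z| = 1.35 A
P = VI cos φ = 59 × 1.35 × cos(-81.2°) = 12.2 W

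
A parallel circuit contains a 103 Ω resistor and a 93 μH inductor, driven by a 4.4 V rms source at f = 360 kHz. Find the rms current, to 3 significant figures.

47.6 mA

ω = 2πf = 2.262e+06 rad/s
X_L = ωL = 210 Ω
Parallel: admittances add. Y = 1/R + 1/(jωL)
Y = (0.00971 − j0.00475) S
|Y| = 0.0108 S → |Z| = 1/|Y| = 92.5 Ω, ∠Z = −∠Y = 26.1°
I = V/|Z| = 4.4/92.5 = 47.6 mA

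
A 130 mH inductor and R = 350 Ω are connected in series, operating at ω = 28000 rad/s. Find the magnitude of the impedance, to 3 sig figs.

X_L = ωL = 3640 Ω
Z = 350 + j3640 Ω
|Z| = √(350² + 3640²) = 3660 Ω

3660 Ω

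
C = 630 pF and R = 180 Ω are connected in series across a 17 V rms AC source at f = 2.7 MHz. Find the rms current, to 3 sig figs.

ω = 2πf = 1.696e+07 rad/s
X_C = 1/(ωC) = 93.6 Ω
Z = 180 − j93.6 Ω
|Z| = √(180² + 93.6²) = 203 Ω
I = V/|Z| = 17/203 = 83.8 mA

83.8 mA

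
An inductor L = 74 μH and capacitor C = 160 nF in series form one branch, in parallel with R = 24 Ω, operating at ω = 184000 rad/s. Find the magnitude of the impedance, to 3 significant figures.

15.5 Ω

X_L = ωL = 13.6 Ω
X_C = 1/(ωC) = 34.0 Ω
Branch 1: Z₁ = R = 24.0 Ω
Branch 2 (series LC): Z₂ = j(X_L − X_C) = −j20.4 Ω
Parallel: Z = Z₁Z₂/(Z₁+Z₂), |Z| = 15.5 Ω, ∠Z = -49.7°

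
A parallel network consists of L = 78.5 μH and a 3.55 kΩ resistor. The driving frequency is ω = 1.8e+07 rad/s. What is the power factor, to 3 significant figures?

X_L = ωL = 1410 Ω
Parallel: admittances add. Y = 1/R + 1/(jωL)
Y = (0.000282 − j0.000708) S
|Y| = 0.000762 S → |Z| = 1/|Y| = 1310 Ω, ∠Z = −∠Y = 68.3°
cos φ = cos(68.3°) = 0.370

0.370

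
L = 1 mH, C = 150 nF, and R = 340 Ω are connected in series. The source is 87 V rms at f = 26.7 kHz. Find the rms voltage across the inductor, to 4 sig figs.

ω = 2πf = 167800 rad/s
X_L = ωL = 167.8 Ω
X_C = 1/(ωC) = 39.74 Ω
Net reactance X = X_L − X_C = 128.0 Ω
Z = 340.0 + j128.0 Ω
|Z| = √(340.0² + 128.0²) = 363.3 Ω
I = V/|Z| = 239.5 mA
V_L = I·|Z_L| = 0.2395 × 167.8 = 40.17 V

40.17 V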